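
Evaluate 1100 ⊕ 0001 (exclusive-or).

XOR: 1 when bits differ
  1100
^ 0001
------
  1101
Decimal: 12 ^ 1 = 13



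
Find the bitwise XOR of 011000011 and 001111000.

XOR: 1 when bits differ
  011000011
^ 001111000
-----------
  010111011
Decimal: 195 ^ 120 = 187



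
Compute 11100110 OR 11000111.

OR: 1 when either bit is 1
  11100110
| 11000111
----------
  11100111
Decimal: 230 | 199 = 231



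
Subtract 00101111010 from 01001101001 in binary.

Method 1 - Direct subtraction (column by column from the right: bit − bit − borrow-in; if negative, add 2 and borrow 1 from the next column):
borrow: 01111111100
        01001101001
-       00101111010
-------------------
        00011101111

Method 2 - Add two's complement:
Two's complement of 00101111010: invert → 11010000101, add 1 → 11010000110
  01001101001
+ 11010000110
-------------
 100011101111  (end carry out of the top bit = 1)
Discarding the end carry: 00011101111
Decimal check:
  01001101001 = 512 + 64 + 32 + 8 + 1 = 617
  00101111010 = 256 + 64 + 32 + 16 + 8 + 2 = 378
  617 - 378 = 239, and 00011101111 = 128 + 64 + 32 + 8 + 4 + 2 + 1 = 239 ✓



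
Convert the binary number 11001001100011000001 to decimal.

Sum of powers of 2 for each 1-bit:
2^0 + 2^6 + 2^7 + 2^11 + 2^12 + 2^15 + 2^18 + 2^19
= 1 + 64 + 128 + 2048 + 4096 + 32768 + 262144 + 524288
= 825537



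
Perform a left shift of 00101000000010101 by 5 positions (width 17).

Original: 00101000000010101 (decimal 20501)
Shift left by 5 positions
Append 5 zeros on the right and drop the 5 high bits that overflow the 17-bit width
Result: 00000001010100000 (decimal 672)
Equivalent: 20501 << 5 = 20501 × 2^5 = 656032, truncated to 17 bits = 672



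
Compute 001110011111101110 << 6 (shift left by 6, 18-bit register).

Original: 001110011111101110 (decimal 59374)
Shift left by 6 positions
Append 6 zeros on the right and drop the 6 high bits that overflow the 18-bit width
Result: 011111101110000000 (decimal 129920)
Equivalent: 59374 << 6 = 59374 × 2^6 = 3799936, truncated to 18 bits = 129920



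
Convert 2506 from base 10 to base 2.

Using repeated division by 2:
2506 ÷ 2 = 1253 remainder 0
1253 ÷ 2 = 626 remainder 1
626 ÷ 2 = 313 remainder 0
313 ÷ 2 = 156 remainder 1
156 ÷ 2 = 78 remainder 0
78 ÷ 2 = 39 remainder 0
39 ÷ 2 = 19 remainder 1
19 ÷ 2 = 9 remainder 1
9 ÷ 2 = 4 remainder 1
4 ÷ 2 = 2 remainder 0
2 ÷ 2 = 1 remainder 0
1 ÷ 2 = 0 remainder 1
Reading remainders bottom to top: 100111001010



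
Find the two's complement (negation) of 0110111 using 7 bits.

Original: 0110111
Step 1 - Invert all bits: 1001000
Step 2 - Add 1: 1001001
Verification: 0110111 + 1001001 = 10000000; discarding the end carry (carry out of the top bit) leaves the 7-bit value 0000000, as required for x + (-x)



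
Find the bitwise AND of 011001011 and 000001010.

AND: 1 only when both bits are 1
  011001011
& 000001010
-----------
  000001010
Decimal: 203 & 10 = 10



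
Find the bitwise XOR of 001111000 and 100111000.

XOR: 1 when bits differ
  001111000
^ 100111000
-----------
  101000000
Decimal: 120 ^ 312 = 320



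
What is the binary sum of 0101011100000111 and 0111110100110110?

Add column by column from the right: bit + bit + carry-in; write the sum mod 2, carry 1 when the sum is 2 or 3.
carry:  1111111000001100
        0101011100000111
+       0111110100110110
------------------------
       01101010000111101
(the carry out of the leftmost column, 0, becomes the leading bit)
Decimal check:
  0101011100000111 = 16384 + 4096 + 1024 + 512 + 256 + 4 + 2 + 1 = 22279
  0111110100110110 = 16384 + 8192 + 4096 + 2048 + 1024 + 256 + 32 + 16 + 4 + 2 = 32054
  22279 + 32054 = 54333, and 01101010000111101 = 32768 + 16384 + 4096 + 1024 + 32 + 16 + 8 + 4 + 1 = 54333 ✓



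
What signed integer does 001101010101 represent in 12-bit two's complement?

Binary: 001101010101
Sign bit: 0 (non-negative)
Read directly as an unsigned value:
001101010101 = 512 + 256 + 64 + 16 + 4 + 1 = 853
Value: 853



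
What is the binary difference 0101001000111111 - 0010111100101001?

Method 1 - Direct subtraction (column by column from the right: bit − bit − borrow-in; if negative, add 2 and borrow 1 from the next column):
borrow: 0101111000000000
        0101001000111111
-       0010111100101001
------------------------
        0010001100010110

Method 2 - Add two's complement:
Two's complement of 0010111100101001: invert → 1101000011010110, add 1 → 1101000011010111
  0101001000111111
+ 1101000011010111
------------------
 10010001100010110  (end carry out of the top bit = 1)
Discarding the end carry: 0010001100010110
Decimal check:
  0101001000111111 = 16384 + 4096 + 512 + 32 + 16 + 8 + 4 + 2 + 1 = 21055
  0010111100101001 = 8192 + 2048 + 1024 + 512 + 256 + 32 + 8 + 1 = 12073
  21055 - 12073 = 8982, and 0010001100010110 = 8192 + 512 + 256 + 16 + 4 + 2 = 8982 ✓



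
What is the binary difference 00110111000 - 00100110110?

Method 1 - Direct subtraction (column by column from the right: bit − bit − borrow-in; if negative, add 2 and borrow 1 from the next column):
borrow: 00000001100
        00110111000
-       00100110110
-------------------
        00010000010

Method 2 - Add two's complement:
Two's complement of 00100110110: invert → 11011001001, add 1 → 11011001010
  00110111000
+ 11011001010
-------------
 100010000010  (end carry out of the top bit = 1)
Discarding the end carry: 00010000010
Decimal check:
  00110111000 = 256 + 128 + 32 + 16 + 8 = 440
  00100110110 = 256 + 32 + 16 + 4 + 2 = 310
  440 - 310 = 130, and 00010000010 = 128 + 2 = 130 ✓



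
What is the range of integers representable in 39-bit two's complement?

For 39-bit two's complement:
Minimum: -2^38 = -274877906944
Maximum: 2^38 - 1 = 274877906943



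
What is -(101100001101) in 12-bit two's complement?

Original (sign bit 1, negative): 101100001101
Step 1 - Invert all bits: 010011110010
Step 2 - Add 1: 010011110011
Verification: 101100001101 + 010011110011 = 1000000000000; discarding the end carry (carry out of the top bit) leaves the 12-bit value 000000000000, as required for x + (-x)



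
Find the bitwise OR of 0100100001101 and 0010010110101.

OR: 1 when either bit is 1
  0100100001101
| 0010010110101
---------------
  0110110111101
Decimal: 2317 | 1205 = 3517



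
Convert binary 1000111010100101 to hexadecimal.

Group into 4-bit nibbles from right:
  1000 = 8
  1110 = E
  1010 = A
  0101 = 5
Result: 8EA5



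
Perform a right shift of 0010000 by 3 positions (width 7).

Original: 0010000 (decimal 16)
Shift right by 3 positions
Drop the 3 low bits; fill with zeros on the left
Result: 0000010 (decimal 2)
Equivalent: 16 >> 3 = 16 ÷ 2^3 = 2



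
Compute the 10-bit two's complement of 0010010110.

Original: 0010010110
Step 1 - Invert all bits: 1101101001
Step 2 - Add 1: 1101101010
Verification: 0010010110 + 1101101010 = 10000000000; discarding the end carry (carry out of the top bit) leaves the 10-bit value 0000000000, as required for x + (-x)



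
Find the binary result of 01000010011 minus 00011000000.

Method 1 - Direct subtraction (column by column from the right: bit − bit − borrow-in; if negative, add 2 and borrow 1 from the next column):
borrow: 01110000000
        01000010011
-       00011000000
-------------------
        00101010011

Method 2 - Add two's complement:
Two's complement of 00011000000: invert → 11100111111, add 1 → 11101000000
  01000010011
+ 11101000000
-------------
 100101010011  (end carry out of the top bit = 1)
Discarding the end carry: 00101010011
Decimal check:
  01000010011 = 512 + 16 + 2 + 1 = 531
  00011000000 = 128 + 64 = 192
  531 - 192 = 339, and 00101010011 = 256 + 64 + 16 + 2 + 1 = 339 ✓



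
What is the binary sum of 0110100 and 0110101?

Add column by column from the right: bit + bit + carry-in; write the sum mod 2, carry 1 when the sum is 2 or 3.
carry:  1101000
        0110100
+       0110101
---------------
       01101001
(the carry out of the leftmost column, 0, becomes the leading bit)
Decimal check:
  0110100 = 32 + 16 + 4 = 52
  0110101 = 32 + 16 + 4 + 1 = 53
  52 + 53 = 105, and 01101001 = 64 + 32 + 8 + 1 = 105 ✓



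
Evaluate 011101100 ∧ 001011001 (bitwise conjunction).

AND: 1 only when both bits are 1
  011101100
& 001011001
-----------
  001001000
Decimal: 236 & 89 = 72



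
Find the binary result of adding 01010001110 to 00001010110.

Add column by column from the right: bit + bit + carry-in; write the sum mod 2, carry 1 when the sum is 2 or 3.
carry:  00000111100
        01010001110
+       00001010110
-------------------
       001011100100
(the carry out of the leftmost column, 0, becomes the leading bit)
Decimal check:
  01010001110 = 512 + 128 + 8 + 4 + 2 = 654
  00001010110 = 64 + 16 + 4 + 2 = 86
  654 + 86 = 740, and 001011100100 = 512 + 128 + 64 + 32 + 4 = 740 ✓



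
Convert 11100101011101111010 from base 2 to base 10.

Sum of powers of 2 for each 1-bit:
2^1 + 2^3 + 2^4 + 2^5 + 2^6 + 2^8 + 2^9 + 2^10 + 2^12 + 2^14 + 2^17 + 2^18 + 2^19
= 2 + 8 + 16 + 32 + 64 + 256 + 512 + 1024 + 4096 + 16384 + 131072 + 262144 + 524288
= 939898



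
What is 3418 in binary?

Using repeated division by 2:
3418 ÷ 2 = 1709 remainder 0
1709 ÷ 2 = 854 remainder 1
854 ÷ 2 = 427 remainder 0
427 ÷ 2 = 213 remainder 1
213 ÷ 2 = 106 remainder 1
106 ÷ 2 = 53 remainder 0
53 ÷ 2 = 26 remainder 1
26 ÷ 2 = 13 remainder 0
13 ÷ 2 = 6 remainder 1
6 ÷ 2 = 3 remainder 0
3 ÷ 2 = 1 remainder 1
1 ÷ 2 = 0 remainder 1
Reading remainders bottom to top: 110101011010



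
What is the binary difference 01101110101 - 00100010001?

Method 1 - Direct subtraction (column by column from the right: bit − bit − borrow-in; if negative, add 2 and borrow 1 from the next column):
borrow: 00000000000
        01101110101
-       00100010001
-------------------
        01001100100

Method 2 - Add two's complement:
Two's complement of 00100010001: invert → 11011101110, add 1 → 11011101111
  01101110101
+ 11011101111
-------------
 101001100100  (end carry out of the top bit = 1)
Discarding the end carry: 01001100100
Decimal check:
  01101110101 = 512 + 256 + 64 + 32 + 16 + 4 + 1 = 885
  00100010001 = 256 + 16 + 1 = 273
  885 - 273 = 612, and 01001100100 = 512 + 64 + 32 + 4 = 612 ✓



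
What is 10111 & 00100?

AND: 1 only when both bits are 1
  10111
& 00100
-------
  00100
Decimal: 23 & 4 = 4



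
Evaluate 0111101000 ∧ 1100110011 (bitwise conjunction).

AND: 1 only when both bits are 1
  0111101000
& 1100110011
------------
  0100100000
Decimal: 488 & 819 = 288



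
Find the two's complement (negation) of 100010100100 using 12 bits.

Original (sign bit 1, negative): 100010100100
Step 1 - Invert all bits: 011101011011
Step 2 - Add 1: 011101011100
Verification: 100010100100 + 011101011100 = 1000000000000; discarding the end carry (carry out of the top bit) leaves the 12-bit value 000000000000, as required for x + (-x)



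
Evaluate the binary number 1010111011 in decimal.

Sum of powers of 2 for each 1-bit:
2^0 + 2^1 + 2^3 + 2^4 + 2^5 + 2^7 + 2^9
= 1 + 2 + 8 + 16 + 32 + 128 + 512
= 699



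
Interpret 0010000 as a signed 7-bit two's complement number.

Binary: 0010000
Sign bit: 0 (non-negative)
Read directly as an unsigned value:
0010000 = 16
Value: 16



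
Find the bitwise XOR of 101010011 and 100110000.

XOR: 1 when bits differ
  101010011
^ 100110000
-----------
  001100011
Decimal: 339 ^ 304 = 99



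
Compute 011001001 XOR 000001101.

XOR: 1 when bits differ
  011001001
^ 000001101
-----------
  011000100
Decimal: 201 ^ 13 = 196



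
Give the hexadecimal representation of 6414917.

Using repeated division by 16 (digits 10–15 are A–F):
6414917 ÷ 16 = 400932 remainder 5
400932 ÷ 16 = 25058 remainder 4
25058 ÷ 16 = 1566 remainder 2
1566 ÷ 16 = 97 remainder 14 (E)
97 ÷ 16 = 6 remainder 1
6 ÷ 16 = 0 remainder 6
Reading remainders bottom to top: 61E245



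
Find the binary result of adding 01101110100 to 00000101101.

Add column by column from the right: bit + bit + carry-in; write the sum mod 2, carry 1 when the sum is 2 or 3.
carry:  00011111000
        01101110100
+       00000101101
-------------------
       001110100001
(the carry out of the leftmost column, 0, becomes the leading bit)
Decimal check:
  01101110100 = 512 + 256 + 64 + 32 + 16 + 4 = 884
  00000101101 = 32 + 8 + 4 + 1 = 45
  884 + 45 = 929, and 001110100001 = 512 + 256 + 128 + 32 + 1 = 929 ✓



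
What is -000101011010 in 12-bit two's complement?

Original: 000101011010
Step 1 - Invert all bits: 111010100101
Step 2 - Add 1: 111010100110
Verification: 000101011010 + 111010100110 = 1000000000000; discarding the end carry (carry out of the top bit) leaves the 12-bit value 000000000000, as required for x + (-x)



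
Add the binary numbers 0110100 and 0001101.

Add column by column from the right: bit + bit + carry-in; write the sum mod 2, carry 1 when the sum is 2 or 3.
carry:  1111000
        0110100
+       0001101
---------------
       01000001
(the carry out of the leftmost column, 0, becomes the leading bit)
Decimal check:
  0110100 = 32 + 16 + 4 = 52
  0001101 = 8 + 4 + 1 = 13
  52 + 13 = 65, and 01000001 = 64 + 1 = 65 ✓



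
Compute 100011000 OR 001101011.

OR: 1 when either bit is 1
  100011000
| 001101011
-----------
  101111011
Decimal: 280 | 107 = 379



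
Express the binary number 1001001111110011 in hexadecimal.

Group into 4-bit nibbles from right:
  1001 = 9
  0011 = 3
  1111 = F
  0011 = 3
Result: 93F3



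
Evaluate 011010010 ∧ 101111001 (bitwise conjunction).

AND: 1 only when both bits are 1
  011010010
& 101111001
-----------
  001010000
Decimal: 210 & 377 = 80



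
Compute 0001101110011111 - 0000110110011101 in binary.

Method 1 - Direct subtraction (column by column from the right: bit − bit − borrow-in; if negative, add 2 and borrow 1 from the next column):
borrow: 0001100000000000
        0001101110011111
-       0000110110011101
------------------------
        0000111000000010

Method 2 - Add two's complement:
Two's complement of 0000110110011101: invert → 1111001001100010, add 1 → 1111001001100011
  0001101110011111
+ 1111001001100011
------------------
 10000111000000010  (end carry out of the top bit = 1)
Discarding the end carry: 0000111000000010
Decimal check:
  0001101110011111 = 4096 + 2048 + 512 + 256 + 128 + 16 + 8 + 4 + 2 + 1 = 7071
  0000110110011101 = 2048 + 1024 + 256 + 128 + 16 + 8 + 4 + 1 = 3485
  7071 - 3485 = 3586, and 0000111000000010 = 2048 + 1024 + 512 + 2 = 3586 ✓



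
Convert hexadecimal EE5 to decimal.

Expand by place value (powers of 16):
Digit values: E = 14
EE5 = 14 × 16^2 + 14 × 16^1 + 5 × 16^0
= 14 × 256 + 14 × 16 + 5 × 1
= 3584 + 224 + 5
= 3813



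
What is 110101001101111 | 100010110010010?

OR: 1 when either bit is 1
  110101001101111
| 100010110010010
-----------------
  110111111111111
Decimal: 27247 | 17810 = 28671



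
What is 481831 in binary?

Using repeated division by 2:
481831 ÷ 2 = 240915 remainder 1
240915 ÷ 2 = 120457 remainder 1
120457 ÷ 2 = 60228 remainder 1
60228 ÷ 2 = 30114 remainder 0
30114 ÷ 2 = 15057 remainder 0
15057 ÷ 2 = 7528 remainder 1
7528 ÷ 2 = 3764 remainder 0
3764 ÷ 2 = 1882 remainder 0
1882 ÷ 2 = 941 remainder 0
941 ÷ 2 = 470 remainder 1
470 ÷ 2 = 235 remainder 0
235 ÷ 2 = 117 remainder 1
117 ÷ 2 = 58 remainder 1
58 ÷ 2 = 29 remainder 0
29 ÷ 2 = 14 remainder 1
14 ÷ 2 = 7 remainder 0
7 ÷ 2 = 3 remainder 1
3 ÷ 2 = 1 remainder 1
1 ÷ 2 = 0 remainder 1
Reading remainders bottom to top: 1110101101000100111



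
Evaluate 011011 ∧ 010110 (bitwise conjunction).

AND: 1 only when both bits are 1
  011011
& 010110
--------
  010010
Decimal: 27 & 22 = 18



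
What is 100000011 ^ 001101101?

XOR: 1 when bits differ
  100000011
^ 001101101
-----------
  101101110
Decimal: 259 ^ 109 = 366



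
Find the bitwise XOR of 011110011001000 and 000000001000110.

XOR: 1 when bits differ
  011110011001000
^ 000000001000110
-----------------
  011110010001110
Decimal: 15560 ^ 70 = 15502



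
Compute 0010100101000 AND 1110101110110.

AND: 1 only when both bits are 1
  0010100101000
& 1110101110110
---------------
  0010100100000
Decimal: 1320 & 7542 = 1312



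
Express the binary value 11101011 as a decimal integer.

Sum of powers of 2 for each 1-bit:
2^0 + 2^1 + 2^3 + 2^5 + 2^6 + 2^7
= 1 + 2 + 8 + 32 + 64 + 128
= 235



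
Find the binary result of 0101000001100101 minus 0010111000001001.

Method 1 - Direct subtraction (column by column from the right: bit − bit − borrow-in; if negative, add 2 and borrow 1 from the next column):
borrow: 0101110000110000
        0101000001100101
-       0010111000001001
------------------------
        0010001001011100

Method 2 - Add two's complement:
Two's complement of 0010111000001001: invert → 1101000111110110, add 1 → 1101000111110111
  0101000001100101
+ 1101000111110111
------------------
 10010001001011100  (end carry out of the top bit = 1)
Discarding the end carry: 0010001001011100
Decimal check:
  0101000001100101 = 16384 + 4096 + 64 + 32 + 4 + 1 = 20581
  0010111000001001 = 8192 + 2048 + 1024 + 512 + 8 + 1 = 11785
  20581 - 11785 = 8796, and 0010001001011100 = 8192 + 512 + 64 + 16 + 8 + 4 = 8796 ✓



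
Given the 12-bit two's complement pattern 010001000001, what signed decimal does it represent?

Binary: 010001000001
Sign bit: 0 (non-negative)
Read directly as an unsigned value:
010001000001 = 1024 + 64 + 1 = 1089
Value: 1089



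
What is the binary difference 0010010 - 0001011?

Method 1 - Direct subtraction (column by column from the right: bit − bit − borrow-in; if negative, add 2 and borrow 1 from the next column):
borrow: 0011110
        0010010
-       0001011
---------------
        0000111

Method 2 - Add two's complement:
Two's complement of 0001011: invert → 1110100, add 1 → 1110101
  0010010
+ 1110101
---------
 10000111  (end carry out of the top bit = 1)
Discarding the end carry: 0000111
Decimal check:
  0010010 = 16 + 2 = 18
  0001011 = 8 + 2 + 1 = 11
  18 - 11 = 7, and 0000111 = 4 + 2 + 1 = 7 ✓



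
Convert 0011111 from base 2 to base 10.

Sum of powers of 2 for each 1-bit:
2^0 + 2^1 + 2^2 + 2^3 + 2^4
= 1 + 2 + 4 + 8 + 16
= 31



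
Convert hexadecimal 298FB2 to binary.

Convert each hex digit to 4 bits:
  2 = 0010
  9 = 1001
  8 = 1000
  F = 1111
  B = 1011
  2 = 0010
Concatenate: 001010011000111110110010



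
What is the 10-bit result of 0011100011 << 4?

Original: 0011100011 (decimal 227)
Shift left by 4 positions
Append 4 zeros on the right and drop the 4 high bits that overflow the 10-bit width
Result: 1000110000 (decimal 560)
Equivalent: 227 << 4 = 227 × 2^4 = 3632, truncated to 10 bits = 560



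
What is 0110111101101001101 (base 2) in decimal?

Sum of powers of 2 for each 1-bit:
2^0 + 2^2 + 2^3 + 2^6 + 2^8 + 2^9 + 2^11 + 2^12 + 2^13 + 2^14 + 2^16 + 2^17
= 1 + 4 + 8 + 64 + 256 + 512 + 2048 + 4096 + 8192 + 16384 + 65536 + 131072
= 228173



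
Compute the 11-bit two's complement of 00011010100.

Original: 00011010100
Step 1 - Invert all bits: 11100101011
Step 2 - Add 1: 11100101100
Verification: 00011010100 + 11100101100 = 100000000000; discarding the end carry (carry out of the top bit) leaves the 11-bit value 00000000000, as required for x + (-x)



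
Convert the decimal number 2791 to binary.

Using repeated division by 2:
2791 ÷ 2 = 1395 remainder 1
1395 ÷ 2 = 697 remainder 1
697 ÷ 2 = 348 remainder 1
348 ÷ 2 = 174 remainder 0
174 ÷ 2 = 87 remainder 0
87 ÷ 2 = 43 remainder 1
43 ÷ 2 = 21 remainder 1
21 ÷ 2 = 10 remainder 1
10 ÷ 2 = 5 remainder 0
5 ÷ 2 = 2 remainder 1
2 ÷ 2 = 1 remainder 0
1 ÷ 2 = 0 remainder 1
Reading remainders bottom to top: 101011100111



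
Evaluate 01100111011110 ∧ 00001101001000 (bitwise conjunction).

AND: 1 only when both bits are 1
  01100111011110
& 00001101001000
----------------
  00000101001000
Decimal: 6622 & 840 = 328



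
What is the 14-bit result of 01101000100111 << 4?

Original: 01101000100111 (decimal 6695)
Shift left by 4 positions
Append 4 zeros on the right and drop the 4 high bits that overflow the 14-bit width
Result: 10001001110000 (decimal 8816)
Equivalent: 6695 << 4 = 6695 × 2^4 = 107120, truncated to 14 bits = 8816



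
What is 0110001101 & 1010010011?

AND: 1 only when both bits are 1
  0110001101
& 1010010011
------------
  0010000001
Decimal: 397 & 659 = 129



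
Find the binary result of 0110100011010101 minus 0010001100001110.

Method 1 - Direct subtraction (column by column from the right: bit − bit − borrow-in; if negative, add 2 and borrow 1 from the next column):
borrow: 0000111000011100
        0110100011010101
-       0010001100001110
------------------------
        0100010111000111

Method 2 - Add two's complement:
Two's complement of 0010001100001110: invert → 1101110011110001, add 1 → 1101110011110010
  0110100011010101
+ 1101110011110010
------------------
 10100010111000111  (end carry out of the top bit = 1)
Discarding the end carry: 0100010111000111
Decimal check:
  0110100011010101 = 16384 + 8192 + 2048 + 128 + 64 + 16 + 4 + 1 = 26837
  0010001100001110 = 8192 + 512 + 256 + 8 + 4 + 2 = 8974
  26837 - 8974 = 17863, and 0100010111000111 = 16384 + 1024 + 256 + 128 + 64 + 4 + 2 + 1 = 17863 ✓



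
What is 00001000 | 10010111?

OR: 1 when either bit is 1
  00001000
| 10010111
----------
  10011111
Decimal: 8 | 151 = 159



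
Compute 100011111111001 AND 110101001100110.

AND: 1 only when both bits are 1
  100011111111001
& 110101001100110
-----------------
  100001001100000
Decimal: 18425 & 27238 = 16992



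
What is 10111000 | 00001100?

OR: 1 when either bit is 1
  10111000
| 00001100
----------
  10111100
Decimal: 184 | 12 = 188



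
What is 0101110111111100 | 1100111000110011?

OR: 1 when either bit is 1
  0101110111111100
| 1100111000110011
------------------
  1101111111111111
Decimal: 24060 | 52787 = 57343



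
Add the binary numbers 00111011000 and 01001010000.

Add column by column from the right: bit + bit + carry-in; write the sum mod 2, carry 1 when the sum is 2 or 3.
carry:  11110100000
        00111011000
+       01001010000
-------------------
       010000101000
(the carry out of the leftmost column, 0, becomes the leading bit)
Decimal check:
  00111011000 = 256 + 128 + 64 + 16 + 8 = 472
  01001010000 = 512 + 64 + 16 = 592
  472 + 592 = 1064, and 010000101000 = 1024 + 32 + 8 = 1064 ✓



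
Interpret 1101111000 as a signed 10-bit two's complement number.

Binary: 1101111000
Sign bit: 1 (negative)
Invert: 0010000111
Add 1:  0010001000
Magnitude: 0010001000 = 128 + 8 = 136
Value: -136



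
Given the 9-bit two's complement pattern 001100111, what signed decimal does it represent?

Binary: 001100111
Sign bit: 0 (non-negative)
Read directly as an unsigned value:
001100111 = 64 + 32 + 4 + 2 + 1 = 103
Value: 103



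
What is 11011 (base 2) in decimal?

Sum of powers of 2 for each 1-bit:
2^0 + 2^1 + 2^3 + 2^4
= 1 + 2 + 8 + 16
= 27



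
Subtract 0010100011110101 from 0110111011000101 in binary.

Method 1 - Direct subtraction (column by column from the right: bit − bit − borrow-in; if negative, add 2 and borrow 1 from the next column):
borrow: 0000001111100000
        0110111011000101
-       0010100011110101
------------------------
        0100010111010000

Method 2 - Add two's complement:
Two's complement of 0010100011110101: invert → 1101011100001010, add 1 → 1101011100001011
  0110111011000101
+ 1101011100001011
------------------
 10100010111010000  (end carry out of the top bit = 1)
Discarding the end carry: 0100010111010000
Decimal check:
  0110111011000101 = 16384 + 8192 + 2048 + 1024 + 512 + 128 + 64 + 4 + 1 = 28357
  0010100011110101 = 8192 + 2048 + 128 + 64 + 32 + 16 + 4 + 1 = 10485
  28357 - 10485 = 17872, and 0100010111010000 = 16384 + 1024 + 256 + 128 + 64 + 16 = 17872 ✓



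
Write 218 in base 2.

Using repeated division by 2:
218 ÷ 2 = 109 remainder 0
109 ÷ 2 = 54 remainder 1
54 ÷ 2 = 27 remainder 0
27 ÷ 2 = 13 remainder 1
13 ÷ 2 = 6 remainder 1
6 ÷ 2 = 3 remainder 0
3 ÷ 2 = 1 remainder 1
1 ÷ 2 = 0 remainder 1
Reading remainders bottom to top: 11011010



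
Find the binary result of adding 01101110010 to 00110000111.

Add column by column from the right: bit + bit + carry-in; write the sum mod 2, carry 1 when the sum is 2 or 3.
carry:  11000001100
        01101110010
+       00110000111
-------------------
       010011111001
(the carry out of the leftmost column, 0, becomes the leading bit)
Decimal check:
  01101110010 = 512 + 256 + 64 + 32 + 16 + 2 = 882
  00110000111 = 256 + 128 + 4 + 2 + 1 = 391
  882 + 391 = 1273, and 010011111001 = 1024 + 128 + 64 + 32 + 16 + 8 + 1 = 1273 ✓



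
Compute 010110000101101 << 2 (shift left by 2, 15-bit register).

Original: 010110000101101 (decimal 11309)
Shift left by 2 positions
Append 2 zeros on the right and drop the 2 high bits that overflow the 15-bit width
Result: 011000010110100 (decimal 12468)
Equivalent: 11309 << 2 = 11309 × 2^2 = 45236, truncated to 15 bits = 12468



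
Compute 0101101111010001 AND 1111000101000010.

AND: 1 only when both bits are 1
  0101101111010001
& 1111000101000010
------------------
  0101000101000000
Decimal: 23505 & 61762 = 20800



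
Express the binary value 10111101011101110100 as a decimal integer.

Sum of powers of 2 for each 1-bit:
2^2 + 2^4 + 2^5 + 2^6 + 2^8 + 2^9 + 2^10 + 2^12 + 2^14 + 2^15 + 2^16 + 2^17 + 2^19
= 4 + 16 + 32 + 64 + 256 + 512 + 1024 + 4096 + 16384 + 32768 + 65536 + 131072 + 524288
= 776052



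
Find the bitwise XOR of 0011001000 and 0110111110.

XOR: 1 when bits differ
  0011001000
^ 0110111110
------------
  0101110110
Decimal: 200 ^ 446 = 374



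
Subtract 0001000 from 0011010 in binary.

Method 1 - Direct subtraction (column by column from the right: bit − bit − borrow-in; if negative, add 2 and borrow 1 from the next column):
borrow: 0000000
        0011010
-       0001000
---------------
        0010010

Method 2 - Add two's complement:
Two's complement of 0001000: invert → 1110111, add 1 → 1111000
  0011010
+ 1111000
---------
 10010010  (end carry out of the top bit = 1)
Discarding the end carry: 0010010
Decimal check:
  0011010 = 16 + 8 + 2 = 26
  0001000 = 8
  26 - 8 = 18, and 0010010 = 16 + 2 = 18 ✓



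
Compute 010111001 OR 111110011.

OR: 1 when either bit is 1
  010111001
| 111110011
-----------
  111111011
Decimal: 185 | 499 = 507



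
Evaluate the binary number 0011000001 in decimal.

Sum of powers of 2 for each 1-bit:
2^0 + 2^6 + 2^7
= 1 + 64 + 128
= 193



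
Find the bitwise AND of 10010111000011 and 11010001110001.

AND: 1 only when both bits are 1
  10010111000011
& 11010001110001
----------------
  10010001000001
Decimal: 9667 & 13425 = 9281



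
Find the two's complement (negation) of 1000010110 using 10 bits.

Original (sign bit 1, negative): 1000010110
Step 1 - Invert all bits: 0111101001
Step 2 - Add 1: 0111101010
Verification: 1000010110 + 0111101010 = 10000000000; discarding the end carry (carry out of the top bit) leaves the 10-bit value 0000000000, as required for x + (-x)



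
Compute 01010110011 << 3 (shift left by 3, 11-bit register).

Original: 01010110011 (decimal 691)
Shift left by 3 positions
Append 3 zeros on the right and drop the 3 high bits that overflow the 11-bit width
Result: 10110011000 (decimal 1432)
Equivalent: 691 << 3 = 691 × 2^3 = 5528, truncated to 11 bits = 1432



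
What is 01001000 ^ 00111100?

XOR: 1 when bits differ
  01001000
^ 00111100
----------
  01110100
Decimal: 72 ^ 60 = 116



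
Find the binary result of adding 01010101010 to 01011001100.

Add column by column from the right: bit + bit + carry-in; write the sum mod 2, carry 1 when the sum is 2 or 3.
carry:  10100010000
        01010101010
+       01011001100
-------------------
       010101110110
(the carry out of the leftmost column, 0, becomes the leading bit)
Decimal check:
  01010101010 = 512 + 128 + 32 + 8 + 2 = 682
  01011001100 = 512 + 128 + 64 + 8 + 4 = 716
  682 + 716 = 1398, and 010101110110 = 1024 + 256 + 64 + 32 + 16 + 4 + 2 = 1398 ✓



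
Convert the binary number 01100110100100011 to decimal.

Sum of powers of 2 for each 1-bit:
2^0 + 2^1 + 2^5 + 2^8 + 2^10 + 2^11 + 2^14 + 2^15
= 1 + 2 + 32 + 256 + 1024 + 2048 + 16384 + 32768
= 52515



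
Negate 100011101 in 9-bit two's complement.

Original (sign bit 1, negative): 100011101
Step 1 - Invert all bits: 011100010
Step 2 - Add 1: 011100011
Verification: 100011101 + 011100011 = 1000000000; discarding the end carry (carry out of the top bit) leaves the 9-bit value 000000000, as required for x + (-x)



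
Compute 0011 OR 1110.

OR: 1 when either bit is 1
  0011
| 1110
------
  1111
Decimal: 3 | 14 = 15



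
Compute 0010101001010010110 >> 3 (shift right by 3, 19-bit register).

Original: 0010101001010010110 (decimal 86678)
Shift right by 3 positions
Drop the 3 low bits; fill with zeros on the left
Result: 0000010101001010010 (decimal 10834)
Equivalent: 86678 >> 3 = 86678 ÷ 2^3 = 10834



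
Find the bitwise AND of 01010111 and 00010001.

AND: 1 only when both bits are 1
  01010111
& 00010001
----------
  00010001
Decimal: 87 & 17 = 17



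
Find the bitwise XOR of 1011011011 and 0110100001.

XOR: 1 when bits differ
  1011011011
^ 0110100001
------------
  1101111010
Decimal: 731 ^ 417 = 890



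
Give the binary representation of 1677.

Using repeated division by 2:
1677 ÷ 2 = 838 remainder 1
838 ÷ 2 = 419 remainder 0
419 ÷ 2 = 209 remainder 1
209 ÷ 2 = 104 remainder 1
104 ÷ 2 = 52 remainder 0
52 ÷ 2 = 26 remainder 0
26 ÷ 2 = 13 remainder 0
13 ÷ 2 = 6 remainder 1
6 ÷ 2 = 3 remainder 0
3 ÷ 2 = 1 remainder 1
1 ÷ 2 = 0 remainder 1
Reading remainders bottom to top: 11010001101



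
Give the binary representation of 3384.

Using repeated division by 2:
3384 ÷ 2 = 1692 remainder 0
1692 ÷ 2 = 846 remainder 0
846 ÷ 2 = 423 remainder 0
423 ÷ 2 = 211 remainder 1
211 ÷ 2 = 105 remainder 1
105 ÷ 2 = 52 remainder 1
52 ÷ 2 = 26 remainder 0
26 ÷ 2 = 13 remainder 0
13 ÷ 2 = 6 remainder 1
6 ÷ 2 = 3 remainder 0
3 ÷ 2 = 1 remainder 1
1 ÷ 2 = 0 remainder 1
Reading remainders bottom to top: 110100111000



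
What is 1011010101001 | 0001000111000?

OR: 1 when either bit is 1
  1011010101001
| 0001000111000
---------------
  1011010111001
Decimal: 5801 | 568 = 5817



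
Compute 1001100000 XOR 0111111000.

XOR: 1 when bits differ
  1001100000
^ 0111111000
------------
  1110011000
Decimal: 608 ^ 504 = 920



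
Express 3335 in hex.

Using repeated division by 16 (digits 10–15 are A–F):
3335 ÷ 16 = 208 remainder 7
208 ÷ 16 = 13 remainder 0
13 ÷ 16 = 0 remainder 13 (D)
Reading remainders bottom to top: D07



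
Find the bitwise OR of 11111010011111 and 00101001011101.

OR: 1 when either bit is 1
  11111010011111
| 00101001011101
----------------
  11111011011111
Decimal: 16031 | 2653 = 16095



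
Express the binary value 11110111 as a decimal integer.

Sum of powers of 2 for each 1-bit:
2^0 + 2^1 + 2^2 + 2^4 + 2^5 + 2^6 + 2^7
= 1 + 2 + 4 + 16 + 32 + 64 + 128
= 247



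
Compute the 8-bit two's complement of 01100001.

Original: 01100001
Step 1 - Invert all bits: 10011110
Step 2 - Add 1: 10011111
Verification: 01100001 + 10011111 = 100000000; discarding the end carry (carry out of the top bit) leaves the 8-bit value 00000000, as required for x + (-x)



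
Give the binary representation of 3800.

Using repeated division by 2:
3800 ÷ 2 = 1900 remainder 0
1900 ÷ 2 = 950 remainder 0
950 ÷ 2 = 475 remainder 0
475 ÷ 2 = 237 remainder 1
237 ÷ 2 = 118 remainder 1
118 ÷ 2 = 59 remainder 0
59 ÷ 2 = 29 remainder 1
29 ÷ 2 = 14 remainder 1
14 ÷ 2 = 7 remainder 0
7 ÷ 2 = 3 remainder 1
3 ÷ 2 = 1 remainder 1
1 ÷ 2 = 0 remainder 1
Reading remainders bottom to top: 111011011000



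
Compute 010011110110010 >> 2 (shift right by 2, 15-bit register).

Original: 010011110110010 (decimal 10162)
Shift right by 2 positions
Drop the 2 low bits; fill with zeros on the left
Result: 000100111101100 (decimal 2540)
Equivalent: 10162 >> 2 = 10162 ÷ 2^2 = 2540



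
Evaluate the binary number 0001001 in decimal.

Sum of powers of 2 for each 1-bit:
2^0 + 2^3
= 1 + 8
= 9



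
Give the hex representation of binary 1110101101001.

Group into 4-bit nibbles from right:
  0001 = 1
  1101 = D
  0110 = 6
  1001 = 9
Result: 1D69



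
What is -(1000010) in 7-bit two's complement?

Original (sign bit 1, negative): 1000010
Step 1 - Invert all bits: 0111101
Step 2 - Add 1: 0111110
Verification: 1000010 + 0111110 = 10000000; discarding the end carry (carry out of the top bit) leaves the 7-bit value 0000000, as required for x + (-x)



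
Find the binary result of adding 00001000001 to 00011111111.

Add column by column from the right: bit + bit + carry-in; write the sum mod 2, carry 1 when the sum is 2 or 3.
carry:  00111111110
        00001000001
+       00011111111
-------------------
       000101000000
(the carry out of the leftmost column, 0, becomes the leading bit)
Decimal check:
  00001000001 = 64 + 1 = 65
  00011111111 = 128 + 64 + 32 + 16 + 8 + 4 + 2 + 1 = 255
  65 + 255 = 320, and 000101000000 = 256 + 64 = 320 ✓



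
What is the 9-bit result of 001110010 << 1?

Original: 001110010 (decimal 114)
Shift left by 1 position
Append 1 zero on the right
Result: 011100100 (decimal 228)
Equivalent: 114 << 1 = 114 × 2^1 = 228



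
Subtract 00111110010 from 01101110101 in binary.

Method 1 - Direct subtraction (column by column from the right: bit − bit − borrow-in; if negative, add 2 and borrow 1 from the next column):
borrow: 01100000100
        01101110101
-       00111110010
-------------------
        00110000011

Method 2 - Add two's complement:
Two's complement of 00111110010: invert → 11000001101, add 1 → 11000001110
  01101110101
+ 11000001110
-------------
 100110000011  (end carry out of the top bit = 1)
Discarding the end carry: 00110000011
Decimal check:
  01101110101 = 512 + 256 + 64 + 32 + 16 + 4 + 1 = 885
  00111110010 = 256 + 128 + 64 + 32 + 16 + 2 = 498
  885 - 498 = 387, and 00110000011 = 256 + 128 + 2 + 1 = 387 ✓



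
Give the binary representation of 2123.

Using repeated division by 2:
2123 ÷ 2 = 1061 remainder 1
1061 ÷ 2 = 530 remainder 1
530 ÷ 2 = 265 remainder 0
265 ÷ 2 = 132 remainder 1
132 ÷ 2 = 66 remainder 0
66 ÷ 2 = 33 remainder 0
33 ÷ 2 = 16 remainder 1
16 ÷ 2 = 8 remainder 0
8 ÷ 2 = 4 remainder 0
4 ÷ 2 = 2 remainder 0
2 ÷ 2 = 1 remainder 0
1 ÷ 2 = 0 remainder 1
Reading remainders bottom to top: 100001001011



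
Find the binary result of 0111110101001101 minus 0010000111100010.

Method 1 - Direct subtraction (column by column from the right: bit − bit − borrow-in; if negative, add 2 and borrow 1 from the next column):
borrow: 0000011111000100
        0111110101001101
-       0010000111100010
------------------------
        0101101101101011

Method 2 - Add two's complement:
Two's complement of 0010000111100010: invert → 1101111000011101, add 1 → 1101111000011110
  0111110101001101
+ 1101111000011110
------------------
 10101101101101011  (end carry out of the top bit = 1)
Discarding the end carry: 0101101101101011
Decimal check:
  0111110101001101 = 16384 + 8192 + 4096 + 2048 + 1024 + 256 + 64 + 8 + 4 + 1 = 32077
  0010000111100010 = 8192 + 256 + 128 + 64 + 32 + 2 = 8674
  32077 - 8674 = 23403, and 0101101101101011 = 16384 + 4096 + 2048 + 512 + 256 + 64 + 32 + 8 + 2 + 1 = 23403 ✓



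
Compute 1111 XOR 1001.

XOR: 1 when bits differ
  1111
^ 1001
------
  0110
Decimal: 15 ^ 9 = 6



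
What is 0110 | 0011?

OR: 1 when either bit is 1
  0110
| 0011
------
  0111
Decimal: 6 | 3 = 7



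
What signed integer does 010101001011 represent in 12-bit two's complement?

Binary: 010101001011
Sign bit: 0 (non-negative)
Read directly as an unsigned value:
010101001011 = 1024 + 256 + 64 + 8 + 2 + 1 = 1355
Value: 1355



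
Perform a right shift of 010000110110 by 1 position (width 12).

Original: 010000110110 (decimal 1078)
Shift right by 1 position
Drop the 1 low bit; fill with zero on the left
Result: 001000011011 (decimal 539)
Equivalent: 1078 >> 1 = 1078 ÷ 2^1 = 539



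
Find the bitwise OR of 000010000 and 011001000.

OR: 1 when either bit is 1
  000010000
| 011001000
-----------
  011011000
Decimal: 16 | 200 = 216



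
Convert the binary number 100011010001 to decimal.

Sum of powers of 2 for each 1-bit:
2^0 + 2^4 + 2^6 + 2^7 + 2^11
= 1 + 16 + 64 + 128 + 2048
= 2257



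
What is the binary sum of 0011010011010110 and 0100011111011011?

Add column by column from the right: bit + bit + carry-in; write the sum mod 2, carry 1 when the sum is 2 or 3.
carry:  0000111110111100
        0011010011010110
+       0100011111011011
------------------------
       00111110010110001
(the carry out of the leftmost column, 0, becomes the leading bit)
Decimal check:
  0011010011010110 = 8192 + 4096 + 1024 + 128 + 64 + 16 + 4 + 2 = 13526
  0100011111011011 = 16384 + 1024 + 512 + 256 + 128 + 64 + 16 + 8 + 2 + 1 = 18395
  13526 + 18395 = 31921, and 00111110010110001 = 16384 + 8192 + 4096 + 2048 + 1024 + 128 + 32 + 16 + 1 = 31921 ✓



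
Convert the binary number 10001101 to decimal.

Sum of powers of 2 for each 1-bit:
2^0 + 2^2 + 2^3 + 2^7
= 1 + 4 + 8 + 128
= 141



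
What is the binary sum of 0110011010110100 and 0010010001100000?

Add column by column from the right: bit + bit + carry-in; write the sum mod 2, carry 1 when the sum is 2 or 3.
carry:  1100100111000000
        0110011010110100
+       0010010001100000
------------------------
       01000101100010100
(the carry out of the leftmost column, 0, becomes the leading bit)
Decimal check:
  0110011010110100 = 16384 + 8192 + 1024 + 512 + 128 + 32 + 16 + 4 = 26292
  0010010001100000 = 8192 + 1024 + 64 + 32 = 9312
  26292 + 9312 = 35604, and 01000101100010100 = 32768 + 2048 + 512 + 256 + 16 + 4 = 35604 ✓



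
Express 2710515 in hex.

Using repeated division by 16 (digits 10–15 are A–F):
2710515 ÷ 16 = 169407 remainder 3
169407 ÷ 16 = 10587 remainder 15 (F)
10587 ÷ 16 = 661 remainder 11 (B)
661 ÷ 16 = 41 remainder 5
41 ÷ 16 = 2 remainder 9
2 ÷ 16 = 0 remainder 2
Reading remainders bottom to top: 295BF3



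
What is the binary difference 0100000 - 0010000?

Method 1 - Direct subtraction (column by column from the right: bit − bit − borrow-in; if negative, add 2 and borrow 1 from the next column):
borrow: 0100000
        0100000
-       0010000
---------------
        0010000

Method 2 - Add two's complement:
Two's complement of 0010000: invert → 1101111, add 1 → 1110000
  0100000
+ 1110000
---------
 10010000  (end carry out of the top bit = 1)
Discarding the end carry: 0010000
Decimal check:
  0100000 = 32
  0010000 = 16
  32 - 16 = 16, and 0010000 = 16 ✓



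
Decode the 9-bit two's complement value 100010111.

Binary: 100010111
Sign bit: 1 (negative)
Invert: 011101000
Add 1:  011101001
Magnitude: 011101001 = 128 + 64 + 32 + 8 + 1 = 233
Value: -233



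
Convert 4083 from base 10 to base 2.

Using repeated division by 2:
4083 ÷ 2 = 2041 remainder 1
2041 ÷ 2 = 1020 remainder 1
1020 ÷ 2 = 510 remainder 0
510 ÷ 2 = 255 remainder 0
255 ÷ 2 = 127 remainder 1
127 ÷ 2 = 63 remainder 1
63 ÷ 2 = 31 remainder 1
31 ÷ 2 = 15 remainder 1
15 ÷ 2 = 7 remainder 1
7 ÷ 2 = 3 remainder 1
3 ÷ 2 = 1 remainder 1
1 ÷ 2 = 0 remainder 1
Reading remainders bottom to top: 111111110011



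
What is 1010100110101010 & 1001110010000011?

AND: 1 only when both bits are 1
  1010100110101010
& 1001110010000011
------------------
  1000100010000010
Decimal: 43434 & 40067 = 34946



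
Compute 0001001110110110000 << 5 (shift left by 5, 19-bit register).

Original: 0001001110110110000 (decimal 40368)
Shift left by 5 positions
Append 5 zeros on the right and drop the 5 high bits that overflow the 19-bit width
Result: 0111011011000000000 (decimal 243200)
Equivalent: 40368 << 5 = 40368 × 2^5 = 1291776, truncated to 19 bits = 243200

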